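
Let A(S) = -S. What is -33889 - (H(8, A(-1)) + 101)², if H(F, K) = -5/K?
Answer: -43105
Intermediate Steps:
-33889 - (H(8, A(-1)) + 101)² = -33889 - (-5/((-1*(-1))) + 101)² = -33889 - (-5/1 + 101)² = -33889 - (-5*1 + 101)² = -33889 - (-5 + 101)² = -33889 - 1*96² = -33889 - 1*9216 = -33889 - 9216 = -43105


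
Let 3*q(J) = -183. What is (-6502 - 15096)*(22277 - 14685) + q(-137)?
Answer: -163972077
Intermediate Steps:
q(J) = -61 (q(J) = (1/3)*(-183) = -61)
(-6502 - 15096)*(22277 - 14685) + q(-137) = (-6502 - 15096)*(22277 - 14685) - 61 = -21598*7592 - 61 = -163972016 - 61 = -163972077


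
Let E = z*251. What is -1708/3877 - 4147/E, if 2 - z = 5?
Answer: 14791795/2919381 ≈ 5.0668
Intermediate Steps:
z = -3 (z = 2 - 1*5 = 2 - 5 = -3)
E = -753 (E = -3*251 = -753)
-1708/3877 - 4147/E = -1708/3877 - 4147/(-753) = -1708*1/3877 - 4147*(-1/753) = -1708/3877 + 4147/753 = 14791795/2919381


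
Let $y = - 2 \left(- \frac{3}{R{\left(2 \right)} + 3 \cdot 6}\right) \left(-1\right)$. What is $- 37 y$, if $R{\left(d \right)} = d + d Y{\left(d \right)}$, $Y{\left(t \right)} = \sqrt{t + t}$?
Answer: $\frac{37}{4} \approx 9.25$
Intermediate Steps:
$Y{\left(t \right)} = \sqrt{2} \sqrt{t}$ ($Y{\left(t \right)} = \sqrt{2 t} = \sqrt{2} \sqrt{t}$)
$R{\left(d \right)} = d + \sqrt{2} d^{\frac{3}{2}}$ ($R{\left(d \right)} = d + d \sqrt{2} \sqrt{d} = d + \sqrt{2} d^{\frac{3}{2}}$)
$y = - \frac{1}{4}$ ($y = - 2 \left(- \frac{3}{\left(2 + \sqrt{2} \cdot 2^{\frac{3}{2}}\right) + 3 \cdot 6}\right) \left(-1\right) = - 2 \left(- \frac{3}{\left(2 + \sqrt{2} \cdot 2 \sqrt{2}\right) + 18}\right) \left(-1\right) = - 2 \left(- \frac{3}{\left(2 + 4\right) + 18}\right) \left(-1\right) = - 2 \left(- \frac{3}{6 + 18}\right) \left(-1\right) = - 2 \left(- \frac{3}{24}\right) \left(-1\right) = - 2 \left(\left(-3\right) \frac{1}{24}\right) \left(-1\right) = \left(-2\right) \left(- \frac{1}{8}\right) \left(-1\right) = \frac{1}{4} \left(-1\right) = - \frac{1}{4} \approx -0.25$)
$- 37 y = \left(-37\right) \left(- \frac{1}{4}\right) = \frac{37}{4}$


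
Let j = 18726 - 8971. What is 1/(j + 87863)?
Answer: 1/97618 ≈ 1.0244e-5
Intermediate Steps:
j = 9755
1/(j + 87863) = 1/(9755 + 87863) = 1/97618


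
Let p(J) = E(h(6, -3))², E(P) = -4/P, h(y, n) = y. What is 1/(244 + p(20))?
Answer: 9/2200 ≈ 0.0040909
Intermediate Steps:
p(J) = 4/9 (p(J) = (-4/6)² = (-4*⅙)² = (-⅔)² = 4/9)
1/(244 + p(20)) = 1/(244 + 4/9) = 1/(2200/9) = 9/2200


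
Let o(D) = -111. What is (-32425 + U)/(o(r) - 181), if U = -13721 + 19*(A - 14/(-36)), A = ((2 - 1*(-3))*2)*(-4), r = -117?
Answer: 844175/5256 ≈ 160.61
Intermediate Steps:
A = -40 (A = ((2 + 3)*2)*(-4) = (5*2)*(-4) = 10*(-4) = -40)
U = -260525/18 (U = -13721 + 19*(-40 - 14/(-36)) = -13721 + 19*(-40 - 14*(-1/36)) = -13721 + 19*(-40 + 7/18) = -13721 + 19*(-713/18) = -13721 - 13547/18 = -260525/18 ≈ -14474.)
(-32425 + U)/(o(r) - 181) = (-32425 - 260525/18)/(-111 - 181) = -844175/18/(-292) = -844175/18*(-1/292) = 844175/5256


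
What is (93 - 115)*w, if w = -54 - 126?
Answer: 3960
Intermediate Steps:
w = -180
(93 - 115)*w = (93 - 115)*(-180) = -22*(-180) = 3960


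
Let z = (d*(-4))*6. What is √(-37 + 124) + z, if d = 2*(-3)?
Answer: 144 + √87 ≈ 153.33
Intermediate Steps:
d = -6
z = 144 (z = -6*(-4)*6 = 24*6 = 144)
√(-37 + 124) + z = √(-37 + 124) + 144 = √87 + 144 = 144 + √87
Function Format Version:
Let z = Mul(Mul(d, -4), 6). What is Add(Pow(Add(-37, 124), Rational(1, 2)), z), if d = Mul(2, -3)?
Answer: Add(144, Pow(87, Rational(1, 2))) ≈ 153.33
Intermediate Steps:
d = -6
z = 144 (z = Mul(Mul(-6, -4), 6) = Mul(24, 6) = 144)
Add(Pow(Add(-37, 124), Rational(1, 2)), z) = Add(Pow(Add(-37, 124), Rational(1, 2)), 144) = Add(Pow(87, Rational(1, 2)), 144) = Add(144, Pow(87, Rational(1, 2)))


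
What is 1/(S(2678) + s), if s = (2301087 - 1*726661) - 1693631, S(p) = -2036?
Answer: -1/121241 ≈ -8.2480e-6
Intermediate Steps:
s = -119205 (s = (2301087 - 726661) - 1693631 = 1574426 - 1693631 = -119205)
1/(S(2678) + s) = 1/(-2036 - 119205) = 1/(-121241) = -1/121241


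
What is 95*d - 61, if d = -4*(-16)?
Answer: 6019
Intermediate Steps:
d = 64
95*d - 61 = 95*64 - 61 = 6080 - 61 = 6019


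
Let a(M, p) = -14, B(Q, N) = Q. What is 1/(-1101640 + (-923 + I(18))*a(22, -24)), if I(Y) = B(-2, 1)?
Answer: -1/1088690 ≈ -9.1854e-7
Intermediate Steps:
I(Y) = -2
1/(-1101640 + (-923 + I(18))*a(22, -24)) = 1/(-1101640 + (-923 - 2)*(-14)) = 1/(-1101640 - 925*(-14)) = 1/(-1101640 + 12950) = 1/(-1088690) = -1/1088690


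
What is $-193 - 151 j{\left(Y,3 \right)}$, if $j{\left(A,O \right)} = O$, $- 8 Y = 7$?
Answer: $-646$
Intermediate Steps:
$Y = - \frac{7}{8}$ ($Y = \left(- \frac{1}{8}\right) 7 = - \frac{7}{8} \approx -0.875$)
$-193 - 151 j{\left(Y,3 \right)} = -193 - 453 = -646$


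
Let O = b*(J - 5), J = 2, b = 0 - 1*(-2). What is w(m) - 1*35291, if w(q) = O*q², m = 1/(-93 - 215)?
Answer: -1673922715/47432 ≈ -35291.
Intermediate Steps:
b = 2 (b = 0 + 2 = 2)
m = -1/308 (m = 1/(-308) = -1/308 ≈ -0.0032468)
O = -6 (O = 2*(2 - 5) = 2*(-3) = -6)
w(q) = -6*q²
w(m) - 1*35291 = -6*(-1/308)² - 1*35291 = -6*1/94864 - 35291 = -3/47432 - 35291 = -1673922715/47432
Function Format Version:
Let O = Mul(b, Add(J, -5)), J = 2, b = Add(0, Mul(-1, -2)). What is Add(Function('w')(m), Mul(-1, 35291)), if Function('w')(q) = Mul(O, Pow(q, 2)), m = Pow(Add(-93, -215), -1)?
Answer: Rational(-1673922715, 47432) ≈ -35291.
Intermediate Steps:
b = 2 (b = Add(0, 2) = 2)
m = Rational(-1, 308) (m = Pow(-308, -1) = Rational(-1, 308) ≈ -0.0032468)
O = -6 (O = Mul(2, Add(2, -5)) = Mul(2, -3) = -6)
Function('w')(q) = Mul(-6, Pow(q, 2))
Add(Function('w')(m), Mul(-1, 35291)) = Add(Mul(-6, Pow(Rational(-1, 308), 2)), Mul(-1, 35291)) = Add(Mul(-6, Rational(1, 94864)), -35291) = Add(Rational(-3, 47432), -35291) = Rational(-1673922715, 47432)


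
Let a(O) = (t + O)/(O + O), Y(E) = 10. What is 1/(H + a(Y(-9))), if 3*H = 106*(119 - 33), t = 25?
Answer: 12/36485 ≈ 0.00032890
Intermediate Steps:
a(O) = (25 + O)/(2*O) (a(O) = (25 + O)/(O + O) = (25 + O)/((2*O)) = (25 + O)*(1/(2*O)) = (25 + O)/(2*O))
H = 9116/3 (H = (106*(119 - 33))/3 = (106*86)/3 = (⅓)*9116 = 9116/3 ≈ 3038.7)
1/(H + a(Y(-9))) = 1/(9116/3 + (½)*(25 + 10)/10) = 1/(9116/3 + (½)*(⅒)*35) = 1/(9116/3 + 7/4) = 1/(36485/12) = 12/36485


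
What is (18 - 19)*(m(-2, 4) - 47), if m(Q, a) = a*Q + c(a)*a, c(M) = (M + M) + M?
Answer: 7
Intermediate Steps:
c(M) = 3*M (c(M) = 2*M + M = 3*M)
m(Q, a) = 3*a² + Q*a (m(Q, a) = a*Q + (3*a)*a = Q*a + 3*a² = 3*a² + Q*a)
(18 - 19)*(m(-2, 4) - 47) = (18 - 19)*(4*(-2 + 3*4) - 47) = -(4*(-2 + 12) - 47) = -(4*10 - 47) = -(40 - 47) = -1*(-7) = 7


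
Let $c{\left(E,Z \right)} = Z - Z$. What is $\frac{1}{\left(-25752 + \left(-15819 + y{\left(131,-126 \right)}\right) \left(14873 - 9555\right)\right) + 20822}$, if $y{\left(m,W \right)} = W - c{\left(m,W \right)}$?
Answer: $- \frac{1}{84800440} \approx -1.1792 \cdot 10^{-8}$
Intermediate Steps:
$c{\left(E,Z \right)} = 0$
$y{\left(m,W \right)} = W$ ($y{\left(m,W \right)} = W - 0 = W + 0 = W$)
$\frac{1}{\left(-25752 + \left(-15819 + y{\left(131,-126 \right)}\right) \left(14873 - 9555\right)\right) + 20822} = \frac{1}{\left(-25752 + \left(-15819 - 126\right) \left(14873 - 9555\right)\right) + 20822} = \frac{1}{\left(-25752 - 84795510\right) + 20822} = \frac{1}{-84821262 + 20822} = \frac{1}{-84800440} = - \frac{1}{84800440}$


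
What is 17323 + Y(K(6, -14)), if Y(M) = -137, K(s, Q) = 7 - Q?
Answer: 17186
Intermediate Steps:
17323 + Y(K(6, -14)) = 17323 - 137 = 17186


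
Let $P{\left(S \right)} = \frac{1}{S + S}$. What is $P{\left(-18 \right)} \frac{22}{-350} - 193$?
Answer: $- \frac{1215889}{6300} \approx -193.0$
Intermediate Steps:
$P{\left(S \right)} = \frac{1}{2 S}$
$P{\left(-18 \right)} \frac{22}{-350} - 193 = \frac{1}{2 \left(-18\right)} \frac{22}{-350} - 193 = \frac{1}{2} \left(- \frac{1}{18}\right) 22 \left(- \frac{1}{350}\right) - 193 = \left(- \frac{1}{36}\right) \left(- \frac{11}{175}\right) - 193 = \frac{11}{6300} - 193 = - \frac{1215889}{6300}$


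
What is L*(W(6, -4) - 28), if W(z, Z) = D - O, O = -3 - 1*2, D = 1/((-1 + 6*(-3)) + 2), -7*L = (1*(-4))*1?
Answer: -224/17 ≈ -13.176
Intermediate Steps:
L = 4/7 (L = -1*(-4)/7 = -(-4)/7 = -⅐*(-4) = 4/7 ≈ 0.57143)
D = -1/17 (D = 1/((-1 - 18) + 2) = 1/(-19 + 2) = 1/(-17) = -1/17 ≈ -0.058824)
O = -5 (O = -3 - 2 = -5)
W(z, Z) = 84/17 (W(z, Z) = -1/17 - 1*(-5) = -1/17 + 5 = 84/17)
L*(W(6, -4) - 28) = 4*(84/17 - 28)/7 = (4/7)*(-392/17) = -224/17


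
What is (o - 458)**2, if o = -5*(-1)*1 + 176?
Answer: 76729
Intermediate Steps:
o = 181 (o = 5*1 + 176 = 5 + 176 = 181)
(o - 458)**2 = (181 - 458)**2 = (-277)**2 = 76729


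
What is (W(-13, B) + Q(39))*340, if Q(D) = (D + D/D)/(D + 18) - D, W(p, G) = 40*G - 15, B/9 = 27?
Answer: 187340680/57 ≈ 3.2867e+6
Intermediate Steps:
B = 243 (B = 9*27 = 243)
W(p, G) = -15 + 40*G
Q(D) = -D + (1 + D)/(18 + D) (Q(D) = (D + 1)/(18 + D) - D = (1 + D)/(18 + D) - D = -D + (1 + D)/(18 + D))
(W(-13, B) + Q(39))*340 = ((-15 + 40*243) + (1 - 1*39**2 - 17*39)/(18 + 39))*340 = ((-15 + 9720) + (1 - 1*1521 - 663)/57)*340 = (9705 + (1 - 1521 - 663)/57)*340 = (9705 + (1/57)*(-2183))*340 = (9705 - 2183/57)*340 = (551002/57)*340 = 187340680/57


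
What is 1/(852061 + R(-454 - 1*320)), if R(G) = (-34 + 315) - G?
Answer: 1/853116 ≈ 1.1722e-6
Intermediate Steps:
R(G) = 281 - G
1/(852061 + R(-454 - 1*320)) = 1/(852061 + (281 - (-454 - 1*320))) = 1/(852061 + (281 - (-454 - 320))) = 1/(852061 + (281 - 1*(-774))) = 1/(852061 + (281 + 774)) = 1/(852061 + 1055) = 1/853116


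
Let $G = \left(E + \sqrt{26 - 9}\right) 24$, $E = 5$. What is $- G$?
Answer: $-120 - 24 \sqrt{17} \approx -218.95$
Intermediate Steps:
$G = 120 + 24 \sqrt{17}$ ($G = \left(5 + \sqrt{26 - 9}\right) 24 = \left(5 + \sqrt{17}\right) 24 = 120 + 24 \sqrt{17} \approx 218.95$)
$- G = - (120 + 24 \sqrt{17}) = -120 - 24 \sqrt{17}$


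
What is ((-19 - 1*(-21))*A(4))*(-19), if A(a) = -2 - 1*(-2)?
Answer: 0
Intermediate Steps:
A(a) = 0 (A(a) = -2 + 2 = 0)
((-19 - 1*(-21))*A(4))*(-19) = ((-19 - 1*(-21))*0)*(-19) = ((-19 + 21)*0)*(-19) = (2*0)*(-19) = 0*(-19) = 0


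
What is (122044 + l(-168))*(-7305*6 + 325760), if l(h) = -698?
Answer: 34211077780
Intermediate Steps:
(122044 + l(-168))*(-7305*6 + 325760) = (122044 - 698)*(-7305*6 + 325760) = 121346*(-43830 + 325760) = 121346*281930 = 34211077780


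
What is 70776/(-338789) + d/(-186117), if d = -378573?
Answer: 38361250435/21018130771 ≈ 1.8251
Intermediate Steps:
70776/(-338789) + d/(-186117) = 70776/(-338789) - 378573/(-186117) = 70776*(-1/338789) - 378573*(-1/186117) = -70776/338789 + 126191/62039 = 38361250435/21018130771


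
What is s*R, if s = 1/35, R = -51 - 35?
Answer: -86/35 ≈ -2.4571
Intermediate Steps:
R = -86
s = 1/35 ≈ 0.028571
s*R = (1/35)*(-86) = -86/35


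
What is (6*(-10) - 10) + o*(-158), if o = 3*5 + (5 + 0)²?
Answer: -6390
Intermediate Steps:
o = 40 (o = 15 + 5² = 15 + 25 = 40)
(6*(-10) - 10) + o*(-158) = (6*(-10) - 10) + 40*(-158) = (-60 - 10) - 6320 = -70 - 6320 = -6390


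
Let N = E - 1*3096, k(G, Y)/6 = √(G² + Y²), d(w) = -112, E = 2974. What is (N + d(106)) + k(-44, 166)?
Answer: -234 + 12*√7373 ≈ 796.39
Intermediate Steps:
k(G, Y) = 6*√(G² + Y²)
N = -122 (N = 2974 - 1*3096 = 2974 - 3096 = -122)
(N + d(106)) + k(-44, 166) = (-122 - 112) + 6*√((-44)² + 166²) = -234 + 6*√(1936 + 27556) = -234 + 6*√29492 = -234 + 6*(2*√7373) = -234 + 12*√7373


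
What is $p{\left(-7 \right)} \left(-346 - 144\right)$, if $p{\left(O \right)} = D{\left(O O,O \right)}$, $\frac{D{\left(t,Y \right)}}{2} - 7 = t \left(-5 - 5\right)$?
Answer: $473340$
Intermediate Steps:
$D{\left(t,Y \right)} = 14 - 20 t$ ($D{\left(t,Y \right)} = 14 + 2 t \left(-5 - 5\right) = 14 + 2 t \left(-10\right) = 14 + 2 \left(- 10 t\right) = 14 - 20 t$)
$p{\left(O \right)} = 14 - 20 O^{2}$ ($p{\left(O \right)} = 14 - 20 O O = 14 - 20 O^{2}$)
$p{\left(-7 \right)} \left(-346 - 144\right) = \left(14 - 20 \left(-7\right)^{2}\right) \left(-346 - 144\right) = \left(14 - 980\right) \left(-346 - 144\right) = \left(14 - 980\right) \left(-490\right) = \left(-966\right) \left(-490\right) = 473340$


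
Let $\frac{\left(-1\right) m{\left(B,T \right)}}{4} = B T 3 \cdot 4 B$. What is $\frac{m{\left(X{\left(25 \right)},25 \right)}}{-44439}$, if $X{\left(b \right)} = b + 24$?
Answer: $\frac{960400}{14813} \approx 64.835$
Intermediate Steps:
$X{\left(b \right)} = 24 + b$
$m{\left(B,T \right)} = - 48 T B^{2}$ ($m{\left(B,T \right)} = - 4 B T 3 \cdot 4 B = - 4 B 3 T 4 B = - 4 B 12 T B = - 4 \cdot 12 B T B = - 4 \cdot 12 T B^{2} = - 48 T B^{2}$)
$\frac{m{\left(X{\left(25 \right)},25 \right)}}{-44439} = \frac{\left(-48\right) 25 \left(24 + 25\right)^{2}}{-44439} = \left(-48\right) 25 \cdot 49^{2} \left(- \frac{1}{44439}\right) = \left(-48\right) 25 \cdot 2401 \left(- \frac{1}{44439}\right) = \left(-2881200\right) \left(- \frac{1}{44439}\right) = \frac{960400}{14813}$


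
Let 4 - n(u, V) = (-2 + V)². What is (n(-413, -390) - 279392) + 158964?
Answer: -274088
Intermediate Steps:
n(u, V) = 4 - (-2 + V)²
(n(-413, -390) - 279392) + 158964 = (-390*(4 - 1*(-390)) - 279392) + 158964 = (-390*(4 + 390) - 279392) + 158964 = (-390*394 - 279392) + 158964 = (-153660 - 279392) + 158964 = -433052 + 158964 = -274088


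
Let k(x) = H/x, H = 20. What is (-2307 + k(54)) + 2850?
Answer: 14671/27 ≈ 543.37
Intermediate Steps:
k(x) = 20/x
(-2307 + k(54)) + 2850 = (-2307 + 20/54) + 2850 = (-2307 + 20*(1/54)) + 2850 = (-2307 + 10/27) + 2850 = -62279/27 + 2850 = 14671/27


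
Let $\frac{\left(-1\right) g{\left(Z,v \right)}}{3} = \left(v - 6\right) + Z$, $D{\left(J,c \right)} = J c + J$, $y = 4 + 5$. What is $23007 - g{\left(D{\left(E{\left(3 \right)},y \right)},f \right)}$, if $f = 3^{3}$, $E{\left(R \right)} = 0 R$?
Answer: $23070$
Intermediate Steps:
$y = 9$
$E{\left(R \right)} = 0$
$f = 27$
$D{\left(J,c \right)} = J + J c$
$g{\left(Z,v \right)} = 18 - 3 Z - 3 v$ ($g{\left(Z,v \right)} = - 3 \left(\left(v - 6\right) + Z\right) = - 3 \left(\left(-6 + v\right) + Z\right) = - 3 \left(-6 + Z + v\right) = 18 - 3 Z - 3 v$)
$23007 - g{\left(D{\left(E{\left(3 \right)},y \right)},f \right)} = 23007 - \left(18 - 3 \cdot 0 \left(1 + 9\right) - 81\right) = 23007 - \left(18 - 3 \cdot 0 \cdot 10 - 81\right) = 23007 - \left(18 - 0 - 81\right) = 23007 - \left(18 + 0 - 81\right) = 23007 - -63 = 23007 + 63 = 23070$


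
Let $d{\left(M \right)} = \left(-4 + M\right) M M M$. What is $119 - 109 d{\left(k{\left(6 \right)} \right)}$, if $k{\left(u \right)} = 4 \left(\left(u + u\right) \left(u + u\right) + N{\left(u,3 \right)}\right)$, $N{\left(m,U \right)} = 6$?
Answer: $-14032223999881$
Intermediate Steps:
$k{\left(u \right)} = 24 + 16 u^{2}$ ($k{\left(u \right)} = 4 \left(\left(u + u\right) \left(u + u\right) + 6\right) = 4 \left(2 u 2 u + 6\right) = 4 \left(4 u^{2} + 6\right) = 4 \left(6 + 4 u^{2}\right) = 24 + 16 u^{2}$)
$d{\left(M \right)} = M^{3} \left(-4 + M\right)$ ($d{\left(M \right)} = \left(-4 + M\right) M^{2} M = M^{2} \left(-4 + M\right) M = M^{3} \left(-4 + M\right)$)
$119 - 109 d{\left(k{\left(6 \right)} \right)} = 119 - 109 \left(24 + 16 \cdot 6^{2}\right)^{3} \left(-4 + \left(24 + 16 \cdot 6^{2}\right)\right) = 119 - 109 \left(24 + 16 \cdot 36\right)^{3} \left(-4 + \left(24 + 16 \cdot 36\right)\right) = 119 - 109 \left(24 + 576\right)^{3} \left(-4 + \left(24 + 576\right)\right) = 119 - 109 \cdot 600^{3} \left(-4 + 600\right) = 119 - 109 \cdot 216000000 \cdot 596 = 119 - 14032224000000 = -14032223999881$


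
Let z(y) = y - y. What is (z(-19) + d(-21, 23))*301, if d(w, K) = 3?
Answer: 903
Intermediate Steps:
z(y) = 0
(z(-19) + d(-21, 23))*301 = (0 + 3)*301 = 3*301 = 903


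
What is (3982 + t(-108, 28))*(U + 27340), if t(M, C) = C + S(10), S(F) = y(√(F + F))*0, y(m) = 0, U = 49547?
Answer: 308316870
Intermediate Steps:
S(F) = 0 (S(F) = 0*0 = 0)
t(M, C) = C (t(M, C) = C + 0 = C)
(3982 + t(-108, 28))*(U + 27340) = (3982 + 28)*(49547 + 27340) = 4010*76887 = 308316870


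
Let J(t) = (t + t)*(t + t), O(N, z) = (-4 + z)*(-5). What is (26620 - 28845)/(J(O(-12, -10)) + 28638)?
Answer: -25/542 ≈ -0.046125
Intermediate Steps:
O(N, z) = 20 - 5*z
J(t) = 4*t**2 (J(t) = (2*t)*(2*t) = 4*t**2)
(26620 - 28845)/(J(O(-12, -10)) + 28638) = (26620 - 28845)/(4*(20 - 5*(-10))**2 + 28638) = -2225/(4*(20 + 50)**2 + 28638) = -2225/(4*70**2 + 28638) = -2225/(4*4900 + 28638) = -2225/(19600 + 28638) = -2225/48238 = -2225*1/48238 = -25/542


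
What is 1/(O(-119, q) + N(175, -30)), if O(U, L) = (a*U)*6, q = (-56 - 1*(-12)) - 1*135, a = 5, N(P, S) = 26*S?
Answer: -1/4350 ≈ -0.00022989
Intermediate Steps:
q = -179 (q = (-56 + 12) - 135 = -44 - 135 = -179)
O(U, L) = 30*U (O(U, L) = (5*U)*6 = 30*U)
1/(O(-119, q) + N(175, -30)) = 1/(30*(-119) + 26*(-30)) = 1/(-3570 - 780) = 1/(-4350) = -1/4350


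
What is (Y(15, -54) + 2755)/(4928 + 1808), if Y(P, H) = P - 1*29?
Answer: 2741/6736 ≈ 0.40692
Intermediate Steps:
Y(P, H) = -29 + P (Y(P, H) = P - 29 = -29 + P)
(Y(15, -54) + 2755)/(4928 + 1808) = ((-29 + 15) + 2755)/(4928 + 1808) = (-14 + 2755)/6736 = 2741*(1/6736) = 2741/6736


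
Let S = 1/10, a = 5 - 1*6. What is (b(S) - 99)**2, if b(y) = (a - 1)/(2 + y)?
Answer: 4405801/441 ≈ 9990.5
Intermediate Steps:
a = -1 (a = 5 - 6 = -1)
S = 1/10 ≈ 0.10000
b(y) = -2/(2 + y) (b(y) = (-1 - 1)/(2 + y) = -2/(2 + y))
(b(S) - 99)**2 = (-2/(2 + 1/10) - 99)**2 = (-2/21/10 - 99)**2 = (-2*10/21 - 99)**2 = (-20/21 - 99)**2 = (-2099/21)**2 = 4405801/441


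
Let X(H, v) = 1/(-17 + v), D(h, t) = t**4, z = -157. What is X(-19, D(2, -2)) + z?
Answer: -158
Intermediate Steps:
X(-19, D(2, -2)) + z = 1/(-17 + (-2)**4) - 157 = 1/(-17 + 16) - 157 = 1/(-1) - 157 = -1 - 157 = -158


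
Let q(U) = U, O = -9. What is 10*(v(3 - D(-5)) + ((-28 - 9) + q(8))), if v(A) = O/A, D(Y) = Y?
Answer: -1205/4 ≈ -301.25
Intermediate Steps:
v(A) = -9/A
10*(v(3 - D(-5)) + ((-28 - 9) + q(8))) = 10*(-9/(3 - 1*(-5)) + ((-28 - 9) + 8)) = 10*(-9/(3 + 5) + (-37 + 8)) = 10*(-9/8 - 29) = 10*(-241/8) = -1205/4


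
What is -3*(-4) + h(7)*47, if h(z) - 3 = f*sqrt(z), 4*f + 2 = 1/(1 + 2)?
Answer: 153 - 235*sqrt(7)/12 ≈ 101.19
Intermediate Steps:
f = -5/12 (f = -1/2 + 1/(4*(1 + 2)) = -1/2 + (1/4)/3 = -1/2 + (1/4)*(1/3) = -1/2 + 1/12 = -5/12 ≈ -0.41667)
h(z) = 3 - 5*sqrt(z)/12
-3*(-4) + h(7)*47 = -3*(-4) + (3 - 5*sqrt(7)/12)*47 = 12 + (141 - 235*sqrt(7)/12) = 153 - 235*sqrt(7)/12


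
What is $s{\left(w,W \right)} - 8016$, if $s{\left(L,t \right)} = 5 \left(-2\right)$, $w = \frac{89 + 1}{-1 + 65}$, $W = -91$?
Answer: $-8026$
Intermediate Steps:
$w = \frac{45}{32}$ ($w = \frac{90}{64} = 90 \cdot \frac{1}{64} = \frac{45}{32} \approx 1.4063$)
$s{\left(L,t \right)} = -10$
$s{\left(w,W \right)} - 8016 = -10 - 8016 = -8026$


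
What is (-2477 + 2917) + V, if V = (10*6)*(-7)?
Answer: 20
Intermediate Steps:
V = -420 (V = 60*(-7) = -420)
(-2477 + 2917) + V = (-2477 + 2917) - 420 = 440 - 420 = 20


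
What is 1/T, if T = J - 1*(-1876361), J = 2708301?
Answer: 1/4584662 ≈ 2.1812e-7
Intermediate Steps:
T = 4584662 (T = 2708301 - 1*(-1876361) = 2708301 + 1876361 = 4584662)
1/T = 1/4584662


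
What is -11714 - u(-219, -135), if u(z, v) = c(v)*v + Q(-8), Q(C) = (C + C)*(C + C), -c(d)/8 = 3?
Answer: -15210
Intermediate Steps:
c(d) = -24 (c(d) = -8*3 = -24)
Q(C) = 4*C² (Q(C) = (2*C)*(2*C) = 4*C²)
u(z, v) = 256 - 24*v (u(z, v) = -24*v + 4*(-8)² = -24*v + 4*64 = -24*v + 256 = 256 - 24*v)
-11714 - u(-219, -135) = -11714 - (256 - 24*(-135)) = -11714 - (256 + 3240) = -11714 - 1*3496 = -11714 - 3496 = -15210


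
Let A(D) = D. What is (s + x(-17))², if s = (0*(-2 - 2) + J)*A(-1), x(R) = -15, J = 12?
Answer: 729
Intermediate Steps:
s = -12 (s = (0*(-2 - 2) + 12)*(-1) = (0*(-4) + 12)*(-1) = (0 + 12)*(-1) = 12*(-1) = -12)
(s + x(-17))² = (-12 - 15)² = (-27)² = 729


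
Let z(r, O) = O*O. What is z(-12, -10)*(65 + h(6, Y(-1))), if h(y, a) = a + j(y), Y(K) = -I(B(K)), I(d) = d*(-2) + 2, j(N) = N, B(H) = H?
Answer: 6700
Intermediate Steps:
z(r, O) = O²
I(d) = 2 - 2*d (I(d) = -2*d + 2 = 2 - 2*d)
Y(K) = -2 + 2*K (Y(K) = -(2 - 2*K) = -2 + 2*K)
h(y, a) = a + y
z(-12, -10)*(65 + h(6, Y(-1))) = (-10)²*(65 + ((-2 + 2*(-1)) + 6)) = 100*(65 + ((-2 - 2) + 6)) = 100*(65 + (-4 + 6)) = 100*(65 + 2) = 100*67 = 6700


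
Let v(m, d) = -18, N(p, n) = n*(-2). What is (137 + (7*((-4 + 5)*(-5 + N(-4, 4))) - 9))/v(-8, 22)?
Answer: -37/18 ≈ -2.0556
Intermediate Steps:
N(p, n) = -2*n
(137 + (7*((-4 + 5)*(-5 + N(-4, 4))) - 9))/v(-8, 22) = (137 + (7*((-4 + 5)*(-5 - 2*4)) - 9))/(-18) = -(137 + (7*(1*(-5 - 8)) - 9))/18 = -(137 + (7*(1*(-13)) - 9))/18 = -(137 + (7*(-13) - 9))/18 = -(137 + (-91 - 9))/18 = -(137 - 100)/18 = -1/18*37 = -37/18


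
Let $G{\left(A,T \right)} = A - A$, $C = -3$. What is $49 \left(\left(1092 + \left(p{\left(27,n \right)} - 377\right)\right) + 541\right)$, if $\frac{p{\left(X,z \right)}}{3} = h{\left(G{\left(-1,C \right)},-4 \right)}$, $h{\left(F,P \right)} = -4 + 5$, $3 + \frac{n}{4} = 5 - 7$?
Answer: $61691$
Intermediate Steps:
$G{\left(A,T \right)} = 0$
$n = -20$ ($n = -12 + 4 \left(5 - 7\right) = -12 + 4 \left(-2\right) = -12 - 8 = -20$)
$h{\left(F,P \right)} = 1$
$p{\left(X,z \right)} = 3$ ($p{\left(X,z \right)} = 3 \cdot 1 = 3$)
$49 \left(\left(1092 + \left(p{\left(27,n \right)} - 377\right)\right) + 541\right) = 49 \left(\left(1092 + \left(3 - 377\right)\right) + 541\right) = 49 \left(\left(1092 - 374\right) + 541\right) = 49 \left(718 + 541\right) = 49 \cdot 1259 = 61691$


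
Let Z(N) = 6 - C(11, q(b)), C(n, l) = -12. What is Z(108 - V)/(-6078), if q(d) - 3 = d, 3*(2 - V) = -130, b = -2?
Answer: -3/1013 ≈ -0.0029615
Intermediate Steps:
V = 136/3 (V = 2 - ⅓*(-130) = 2 + 130/3 = 136/3 ≈ 45.333)
q(d) = 3 + d
Z(N) = 18 (Z(N) = 6 - 1*(-12) = 6 + 12 = 18)
Z(108 - V)/(-6078) = 18/(-6078) = 18*(-1/6078) = -3/1013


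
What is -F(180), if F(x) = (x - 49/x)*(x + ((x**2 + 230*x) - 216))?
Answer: -66287199/5 ≈ -1.3257e+7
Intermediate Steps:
F(x) = (x - 49/x)*(-216 + x**2 + 231*x) (F(x) = (x - 49/x)*(x + (-216 + x**2 + 230*x)) = (x - 49/x)*(-216 + x**2 + 231*x))
-F(180) = -(-11319 + 180**3 - 265*180 + 231*180**2 + 10584/180) = -(-11319 + 5832000 - 47700 + 231*32400 + 10584*(1/180)) = -(-11319 + 5832000 - 47700 + 7484400 + 294/5) = -1*66287199/5 = -66287199/5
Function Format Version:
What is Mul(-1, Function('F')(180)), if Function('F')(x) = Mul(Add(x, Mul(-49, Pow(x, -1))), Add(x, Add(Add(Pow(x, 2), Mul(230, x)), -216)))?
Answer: Rational(-66287199, 5) ≈ -1.3257e+7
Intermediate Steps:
Function('F')(x) = Mul(Add(x, Mul(-49, Pow(x, -1))), Add(-216, Pow(x, 2), Mul(231, x))) (Function('F')(x) = Mul(Add(x, Mul(-49, Pow(x, -1))), Add(x, Add(-216, Pow(x, 2), Mul(230, x)))) = Mul(Add(x, Mul(-49, Pow(x, -1))), Add(-216, Pow(x, 2), Mul(231, x))))
Mul(-1, Function('F')(180)) = Mul(-1, Add(-11319, Pow(180, 3), Mul(-265, 180), Mul(231, Pow(180, 2)), Mul(10584, Pow(180, -1)))) = Mul(-1, Add(-11319, 5832000, -47700, Mul(231, 32400), Mul(10584, Rational(1, 180)))) = Mul(-1, Add(-11319, 5832000, -47700, 7484400, Rational(294, 5))) = Mul(-1, Rational(66287199, 5)) = Rational(-66287199, 5)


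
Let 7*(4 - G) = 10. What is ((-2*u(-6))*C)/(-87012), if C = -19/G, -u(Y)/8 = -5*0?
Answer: 0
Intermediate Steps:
G = 18/7 (G = 4 - 1/7*10 = 4 - 10/7 = 18/7 ≈ 2.5714)
u(Y) = 0 (u(Y) = -(-40)*0 = -8*0 = 0)
C = -133/18 (C = -19/18/7 = -19*7/18 = -133/18 ≈ -7.3889)
((-2*u(-6))*C)/(-87012) = (-2*0*(-133/18))/(-87012) = (0*(-133/18))*(-1/87012) = 0*(-1/87012) = 0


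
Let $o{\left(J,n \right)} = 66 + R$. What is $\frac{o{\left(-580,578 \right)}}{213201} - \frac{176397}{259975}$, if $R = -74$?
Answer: $- \frac{37610096597}{55426929975} \approx -0.67855$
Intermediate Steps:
$o{\left(J,n \right)} = -8$ ($o{\left(J,n \right)} = 66 - 74 = -8$)
$\frac{o{\left(-580,578 \right)}}{213201} - \frac{176397}{259975} = - \frac{8}{213201} - \frac{176397}{259975} = - \frac{37610096597}{55426929975}$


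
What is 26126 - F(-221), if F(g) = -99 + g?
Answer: 26446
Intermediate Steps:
26126 - F(-221) = 26126 - (-99 - 221) = 26126 - 1*(-320) = 26126 + 320 = 26446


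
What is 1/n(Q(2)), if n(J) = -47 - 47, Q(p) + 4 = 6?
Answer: -1/94 ≈ -0.010638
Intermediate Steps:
Q(p) = 2 (Q(p) = -4 + 6 = 2)
n(J) = -94
1/n(Q(2)) = 1/(-94) = -1/94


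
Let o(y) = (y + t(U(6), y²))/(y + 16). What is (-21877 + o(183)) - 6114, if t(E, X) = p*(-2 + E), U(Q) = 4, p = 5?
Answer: -5570016/199 ≈ -27990.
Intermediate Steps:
t(E, X) = -10 + 5*E (t(E, X) = 5*(-2 + E) = -10 + 5*E)
o(y) = (10 + y)/(16 + y) (o(y) = (y + (-10 + 5*4))/(y + 16) = (y + (-10 + 20))/(16 + y) = (y + 10)/(16 + y) = (10 + y)/(16 + y))
(-21877 + o(183)) - 6114 = (-21877 + (10 + 183)/(16 + 183)) - 6114 = (-21877 + 193/199) - 6114 = -4353330/199 - 6114 = -5570016/199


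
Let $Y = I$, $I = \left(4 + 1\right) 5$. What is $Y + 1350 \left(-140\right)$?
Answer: $-188975$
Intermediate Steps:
$I = 25$ ($I = 5 \cdot 5 = 25$)
$Y = 25$
$Y + 1350 \left(-140\right) = 25 + 1350 \left(-140\right) = 25 - 189000 = -188975$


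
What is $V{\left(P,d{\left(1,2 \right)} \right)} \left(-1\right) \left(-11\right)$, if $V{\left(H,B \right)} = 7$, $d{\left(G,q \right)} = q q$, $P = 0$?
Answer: $77$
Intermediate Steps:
$d{\left(G,q \right)} = q^{2}$
$V{\left(P,d{\left(1,2 \right)} \right)} \left(-1\right) \left(-11\right) = 7 \left(-1\right) \left(-11\right) = \left(-7\right) \left(-11\right) = 77$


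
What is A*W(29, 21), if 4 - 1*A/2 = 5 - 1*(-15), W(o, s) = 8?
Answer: -256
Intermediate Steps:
A = -32 (A = 8 - 2*(5 - 1*(-15)) = 8 - 2*(5 + 15) = 8 - 2*20 = 8 - 40 = -32)
A*W(29, 21) = -32*8 = -256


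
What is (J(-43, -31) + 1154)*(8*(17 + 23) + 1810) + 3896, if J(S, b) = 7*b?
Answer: 1999706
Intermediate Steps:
(J(-43, -31) + 1154)*(8*(17 + 23) + 1810) + 3896 = (7*(-31) + 1154)*(8*(17 + 23) + 1810) + 3896 = (-217 + 1154)*(8*40 + 1810) + 3896 = 937*(320 + 1810) + 3896 = 937*2130 + 3896 = 1995810 + 3896 = 1999706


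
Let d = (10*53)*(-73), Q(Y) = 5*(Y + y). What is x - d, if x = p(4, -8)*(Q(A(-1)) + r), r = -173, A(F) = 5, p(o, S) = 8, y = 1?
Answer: 37546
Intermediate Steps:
Q(Y) = 5 + 5*Y (Q(Y) = 5*(Y + 1) = 5*(1 + Y) = 5 + 5*Y)
d = -38690 (d = 530*(-73) = -38690)
x = -1144 (x = 8*((5 + 5*5) - 173) = 8*((5 + 25) - 173) = 8*(30 - 173) = 8*(-143) = -1144)
x - d = -1144 - 1*(-38690) = -1144 + 38690 = 37546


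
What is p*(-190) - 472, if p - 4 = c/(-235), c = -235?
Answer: -1422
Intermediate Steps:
p = 5 (p = 4 - 235/(-235) = 4 - 235*(-1/235) = 4 + 1 = 5)
p*(-190) - 472 = 5*(-190) - 472 = -950 - 472 = -1422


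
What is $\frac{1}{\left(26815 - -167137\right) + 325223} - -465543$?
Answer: $\frac{241698287026}{519175} \approx 4.6554 \cdot 10^{5}$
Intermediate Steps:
$\frac{1}{\left(26815 - -167137\right) + 325223} - -465543 = \frac{1}{\left(26815 + 167137\right) + 325223} + 465543 = \frac{1}{193952 + 325223} + 465543 = \frac{1}{519175} + 465543 = \frac{241698287026}{519175}$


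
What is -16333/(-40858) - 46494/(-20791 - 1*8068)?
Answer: 2371005899/1179121022 ≈ 2.0108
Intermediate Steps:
-16333/(-40858) - 46494/(-20791 - 1*8068) = -16333*(-1/40858) - 46494/(-20791 - 8068) = 16333/40858 - 46494/(-28859) = 16333/40858 - 46494*(-1/28859) = 16333/40858 + 46494/28859 = 2371005899/1179121022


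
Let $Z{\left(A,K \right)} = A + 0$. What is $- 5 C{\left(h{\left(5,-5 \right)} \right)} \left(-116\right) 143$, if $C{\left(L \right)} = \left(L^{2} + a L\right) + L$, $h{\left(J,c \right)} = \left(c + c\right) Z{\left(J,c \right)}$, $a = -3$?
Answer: $215644000$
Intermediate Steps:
$Z{\left(A,K \right)} = A$
$h{\left(J,c \right)} = 2 J c$ ($h{\left(J,c \right)} = \left(c + c\right) J = 2 c J = 2 J c$)
$C{\left(L \right)} = L^{2} - 2 L$ ($C{\left(L \right)} = \left(L^{2} - 3 L\right) + L = L^{2} - 2 L$)
$- 5 C{\left(h{\left(5,-5 \right)} \right)} \left(-116\right) 143 = - 5 \cdot 2 \cdot 5 \left(-5\right) \left(-2 + 2 \cdot 5 \left(-5\right)\right) \left(-116\right) 143 = - 5 \left(- 50 \left(-2 - 50\right)\right) \left(-116\right) 143 = - 5 \left(\left(-50\right) \left(-52\right)\right) \left(-116\right) 143 = \left(-5\right) 2600 \left(-116\right) 143 = \left(-13000\right) \left(-116\right) 143 = 1508000 \cdot 143 = 215644000$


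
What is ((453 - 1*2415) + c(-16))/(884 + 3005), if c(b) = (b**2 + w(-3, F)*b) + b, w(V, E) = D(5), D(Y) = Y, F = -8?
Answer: -1802/3889 ≈ -0.46336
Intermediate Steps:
w(V, E) = 5
c(b) = b**2 + 6*b (c(b) = (b**2 + 5*b) + b = b**2 + 6*b)
((453 - 1*2415) + c(-16))/(884 + 3005) = ((453 - 1*2415) - 16*(6 - 16))/(884 + 3005) = ((453 - 2415) - 16*(-10))/3889 = (-1962 + 160)*(1/3889) = -1802*1/3889 = -1802/3889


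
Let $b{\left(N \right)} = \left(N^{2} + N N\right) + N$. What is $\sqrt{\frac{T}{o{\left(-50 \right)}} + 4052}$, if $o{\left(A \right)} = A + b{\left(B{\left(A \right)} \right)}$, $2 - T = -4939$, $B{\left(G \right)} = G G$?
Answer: $\frac{\sqrt{25334930843869418}}{2500490} \approx 63.655$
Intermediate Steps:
$B{\left(G \right)} = G^{2}$
$T = 4941$ ($T = 2 - -4939 = 2 + 4939 = 4941$)
$b{\left(N \right)} = N + 2 N^{2}$ ($b{\left(N \right)} = \left(N^{2} + N^{2}\right) + N = 2 N^{2} + N = N + 2 N^{2}$)
$o{\left(A \right)} = A + A^{2} \left(1 + 2 A^{2}\right)$
$\sqrt{\frac{T}{o{\left(-50 \right)}} + 4052} = \sqrt{\frac{4941}{\left(-50\right) \left(1 - 50 + 2 \left(-50\right)^{3}\right)} + 4052} = \sqrt{\frac{4941}{\left(-50\right) \left(1 - 50 + 2 \left(-125000\right)\right)} + 4052} = \sqrt{\frac{4941}{\left(-50\right) \left(1 - 50 - 250000\right)} + 4052} = \sqrt{\frac{4941}{\left(-50\right) \left(-250049\right)} + 4052} = \sqrt{\frac{4941}{12502450} + 4052} = \sqrt{\frac{50659932341}{12502450}} = \frac{\sqrt{25334930843869418}}{2500490}$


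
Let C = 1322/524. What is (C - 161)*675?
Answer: -28026675/262 ≈ -1.0697e+5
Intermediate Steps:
C = 661/262 (C = 1322*(1/524) = 661/262 ≈ 2.5229)
(C - 161)*675 = (661/262 - 161)*675 = -41521/262*675 = -28026675/262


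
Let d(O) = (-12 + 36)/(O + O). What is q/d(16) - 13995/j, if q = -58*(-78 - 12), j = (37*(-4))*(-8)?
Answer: 8226645/1184 ≈ 6948.2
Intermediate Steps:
d(O) = 12/O (d(O) = 24/((2*O)) = 24*(1/(2*O)) = 12/O)
j = 1184 (j = -148*(-8) = 1184)
q = 5220 (q = -58*(-90) = 5220)
q/d(16) - 13995/j = 5220/((12/16)) - 13995/1184 = 5220/((12*(1/16))) - 13995*1/1184 = 5220/(¾) - 13995/1184 = 5220*(4/3) - 13995/1184 = 6960 - 13995/1184 = 8226645/1184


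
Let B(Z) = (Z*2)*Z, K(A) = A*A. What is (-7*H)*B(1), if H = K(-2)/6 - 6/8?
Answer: 7/6 ≈ 1.1667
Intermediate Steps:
K(A) = A²
H = -1/12 (H = (-2)²/6 - 6/8 = 4*(⅙) - 6*⅛ = ⅔ - ¾ = -1/12 ≈ -0.083333)
B(Z) = 2*Z² (B(Z) = (2*Z)*Z = 2*Z²)
(-7*H)*B(1) = (-7*(-1/12))*(2*1²) = 7*(2*1)/12 = (7/12)*2 = 7/6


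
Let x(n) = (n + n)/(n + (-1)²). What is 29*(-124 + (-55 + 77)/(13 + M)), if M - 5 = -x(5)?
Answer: -174290/49 ≈ -3556.9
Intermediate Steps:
x(n) = 2*n/(1 + n) (x(n) = (2*n)/(n + 1) = (2*n)/(1 + n) = 2*n/(1 + n))
M = 10/3 (M = 5 - 2*5/(1 + 5) = 5 - 2*5/6 = 5 - 1*5/3 = 5 - 5/3 = 10/3 ≈ 3.3333)
29*(-124 + (-55 + 77)/(13 + M)) = 29*(-124 + (-55 + 77)/(13 + 10/3)) = 29*(-124 + 22/(49/3)) = 29*(-124 + 22*(3/49)) = 29*(-124 + 66/49) = 29*(-6010/49) = -174290/49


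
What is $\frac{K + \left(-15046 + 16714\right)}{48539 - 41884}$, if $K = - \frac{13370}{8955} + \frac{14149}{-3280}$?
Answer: $\frac{9764521061}{39094664400} \approx 0.24977$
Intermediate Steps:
$K = - \frac{34111579}{5874480}$ ($K = \left(-13370\right) \frac{1}{8955} + 14149 \left(- \frac{1}{3280}\right) = - \frac{2674}{1791} - \frac{14149}{3280} = - \frac{34111579}{5874480} \approx -5.8067$)
$\frac{K + \left(-15046 + 16714\right)}{48539 - 41884} = \frac{- \frac{34111579}{5874480} + \left(-15046 + 16714\right)}{48539 - 41884} = \frac{- \frac{34111579}{5874480} + 1668}{6655} = \frac{9764521061}{5874480} \cdot \frac{1}{6655} = \frac{9764521061}{39094664400}$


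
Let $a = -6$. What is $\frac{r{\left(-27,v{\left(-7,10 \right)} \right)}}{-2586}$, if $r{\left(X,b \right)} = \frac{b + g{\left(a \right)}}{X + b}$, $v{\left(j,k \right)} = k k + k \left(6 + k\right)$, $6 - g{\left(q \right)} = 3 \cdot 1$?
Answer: $- \frac{263}{602538} \approx -0.00043649$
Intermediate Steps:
$g{\left(q \right)} = 3$ ($g{\left(q \right)} = 6 - 3 \cdot 1 = 6 - 3 = 3$)
$v{\left(j,k \right)} = k^{2} + k \left(6 + k\right)$
$r{\left(X,b \right)} = \frac{3 + b}{X + b}$ ($r{\left(X,b \right)} = \frac{b + 3}{X + b} = \frac{3 + b}{X + b}$)
$\frac{r{\left(-27,v{\left(-7,10 \right)} \right)}}{-2586} = \frac{\frac{1}{-27 + 2 \cdot 10 \left(3 + 10\right)} \left(3 + 2 \cdot 10 \left(3 + 10\right)\right)}{-2586} = \frac{3 + 2 \cdot 10 \cdot 13}{-27 + 2 \cdot 10 \cdot 13} \left(- \frac{1}{2586}\right) = \frac{3 + 260}{-27 + 260} \left(- \frac{1}{2586}\right) = \frac{1}{233} \cdot 263 \left(- \frac{1}{2586}\right) = \frac{263}{233} \left(- \frac{1}{2586}\right) = - \frac{263}{602538}$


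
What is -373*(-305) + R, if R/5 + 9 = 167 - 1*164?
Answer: 113735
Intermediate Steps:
R = -30 (R = -45 + 5*(167 - 1*164) = -45 + 5*(167 - 164) = -45 + 5*3 = -45 + 15 = -30)
-373*(-305) + R = -373*(-305) - 30 = 113765 - 30 = 113735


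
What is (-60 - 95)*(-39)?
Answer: 6045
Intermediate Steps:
(-60 - 95)*(-39) = -155*(-39) = 6045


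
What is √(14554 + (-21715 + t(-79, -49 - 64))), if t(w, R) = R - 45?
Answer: I*√7319 ≈ 85.551*I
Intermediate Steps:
t(w, R) = -45 + R
√(14554 + (-21715 + t(-79, -49 - 64))) = √(14554 + (-21715 + (-45 + (-49 - 64)))) = √(14554 + (-21715 + (-45 - 113))) = √(14554 + (-21715 - 158)) = √(14554 - 21873) = √(-7319) = I*√7319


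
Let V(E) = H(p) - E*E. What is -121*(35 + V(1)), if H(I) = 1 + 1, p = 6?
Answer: -4356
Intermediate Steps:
H(I) = 2
V(E) = 2 - E**2 (V(E) = 2 - E*E = 2 - E**2)
-121*(35 + V(1)) = -121*(35 + (2 - 1*1**2)) = -121*(35 + (2 - 1*1)) = -121*(35 + (2 - 1)) = -121*(35 + 1) = -121*36 = -4356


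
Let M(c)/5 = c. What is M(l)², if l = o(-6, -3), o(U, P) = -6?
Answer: 900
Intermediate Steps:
l = -6
M(c) = 5*c
M(l)² = (5*(-6))² = (-30)² = 900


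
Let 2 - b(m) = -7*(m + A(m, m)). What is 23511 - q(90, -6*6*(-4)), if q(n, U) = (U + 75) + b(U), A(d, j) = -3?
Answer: 22303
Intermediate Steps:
b(m) = -19 + 7*m (b(m) = 2 - (-7)*(m - 3) = 2 - (-7)*(-3 + m) = 2 - (21 - 7*m) = 2 + (-21 + 7*m) = -19 + 7*m)
q(n, U) = 56 + 8*U (q(n, U) = (U + 75) + (-19 + 7*U) = (75 + U) + (-19 + 7*U) = 56 + 8*U)
23511 - q(90, -6*6*(-4)) = 23511 - (56 + 8*(-6*6*(-4))) = 23511 - (56 + 8*(-36*(-4))) = 23511 - (56 + 8*144) = 23511 - (56 + 1152) = 23511 - 1*1208 = 23511 - 1208 = 22303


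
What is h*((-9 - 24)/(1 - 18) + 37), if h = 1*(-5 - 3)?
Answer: -5296/17 ≈ -311.53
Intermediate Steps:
h = -8 (h = 1*(-8) = -8)
h*((-9 - 24)/(1 - 18) + 37) = -8*((-9 - 24)/(1 - 18) + 37) = -8*(-33/(-17) + 37) = -8*(-33*(-1/17) + 37) = -8*(33/17 + 37) = -8*662/17 = -5296/17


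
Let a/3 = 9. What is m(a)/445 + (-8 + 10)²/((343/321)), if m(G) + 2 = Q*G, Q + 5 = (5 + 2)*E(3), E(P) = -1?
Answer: 459562/152635 ≈ 3.0109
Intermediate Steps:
a = 27 (a = 3*9 = 27)
Q = -12 (Q = -5 + (5 + 2)*(-1) = -5 + 7*(-1) = -5 - 7 = -12)
m(G) = -2 - 12*G
m(a)/445 + (-8 + 10)²/((343/321)) = (-2 - 12*27)/445 + (-8 + 10)²/((343/321)) = (-2 - 324)*(1/445) + 2²/((343*(1/321))) = -326*1/445 + 4/(343/321) = -326/445 + 4*(321/343) = -326/445 + 1284/343 = 459562/152635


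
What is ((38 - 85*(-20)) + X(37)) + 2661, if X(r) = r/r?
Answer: 4400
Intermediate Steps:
X(r) = 1
((38 - 85*(-20)) + X(37)) + 2661 = ((38 - 85*(-20)) + 1) + 2661 = ((38 + 1700) + 1) + 2661 = (1738 + 1) + 2661 = 1739 + 2661 = 4400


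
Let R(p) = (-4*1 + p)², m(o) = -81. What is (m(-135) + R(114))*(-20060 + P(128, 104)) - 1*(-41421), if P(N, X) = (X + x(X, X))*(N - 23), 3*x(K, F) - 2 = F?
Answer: -65221749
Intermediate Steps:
x(K, F) = ⅔ + F/3
P(N, X) = (-23 + N)*(⅔ + 4*X/3) (P(N, X) = (X + (⅔ + X/3))*(N - 23) = (⅔ + 4*X/3)*(-23 + N) = (-23 + N)*(⅔ + 4*X/3))
R(p) = (-4 + p)²
(m(-135) + R(114))*(-20060 + P(128, 104)) - 1*(-41421) = (-81 + (-4 + 114)²)*(-20060 + (-46/3 - 92/3*104 + (⅔)*128 + (4/3)*128*104)) - 1*(-41421) = (-81 + 110²)*(-20060 + (-46/3 - 9568/3 + 256/3 + 53248/3)) + 41421 = (-81 + 12100)*(-20060 + 14630) + 41421 = 12019*(-5430) + 41421 = -65263170 + 41421 = -65221749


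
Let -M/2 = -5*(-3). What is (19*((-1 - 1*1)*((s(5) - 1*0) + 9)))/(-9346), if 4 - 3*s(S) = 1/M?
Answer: 17689/420570 ≈ 0.042060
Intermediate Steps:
M = -30 (M = -(-10)*(-3) = -2*15 = -30)
s(S) = 121/90 (s(S) = 4/3 - ⅓/(-30) = 4/3 - ⅓*(-1/30) = 4/3 + 1/90 = 121/90)
(19*((-1 - 1*1)*((s(5) - 1*0) + 9)))/(-9346) = (19*((-1 - 1*1)*((121/90 - 1*0) + 9)))/(-9346) = (19*((-1 - 1)*((121/90 + 0) + 9)))*(-1/9346) = (19*(-2*(121/90 + 9)))*(-1/9346) = (19*(-2*931/90))*(-1/9346) = (19*(-931/45))*(-1/9346) = -17689/45*(-1/9346) = 17689/420570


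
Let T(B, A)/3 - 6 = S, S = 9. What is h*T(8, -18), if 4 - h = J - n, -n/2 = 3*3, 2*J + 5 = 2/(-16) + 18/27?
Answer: -8475/16 ≈ -529.69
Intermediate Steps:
J = -107/48 (J = -5/2 + (2/(-16) + 18/27)/2 = -5/2 + (2*(-1/16) + 18*(1/27))/2 = -5/2 + (-⅛ + ⅔)/2 = -5/2 + (½)*(13/24) = -5/2 + 13/48 = -107/48 ≈ -2.2292)
n = -18 (n = -6*3 = -2*9 = -18)
T(B, A) = 45 (T(B, A) = 18 + 3*9 = 18 + 27 = 45)
h = -565/48 (h = 4 - (-107/48 - 1*(-18)) = 4 - (-107/48 + 18) = 4 - 1*757/48 = 4 - 757/48 = -565/48 ≈ -11.771)
h*T(8, -18) = -565/48*45 = -8475/16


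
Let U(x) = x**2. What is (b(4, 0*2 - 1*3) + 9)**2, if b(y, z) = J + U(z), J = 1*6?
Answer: 576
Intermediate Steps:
J = 6
b(y, z) = 6 + z**2
(b(4, 0*2 - 1*3) + 9)**2 = ((6 + (0*2 - 1*3)**2) + 9)**2 = ((6 + (0 - 3)**2) + 9)**2 = ((6 + (-3)**2) + 9)**2 = ((6 + 9) + 9)**2 = (15 + 9)**2 = 24**2 = 576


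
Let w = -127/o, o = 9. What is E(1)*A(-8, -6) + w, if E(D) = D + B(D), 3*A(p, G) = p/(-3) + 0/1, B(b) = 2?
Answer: -103/9 ≈ -11.444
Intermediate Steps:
A(p, G) = -p/9 (A(p, G) = (p/(-3) + 0/1)/3 = (p*(-⅓) + 0*1)/3 = (-p/3 + 0)/3 = (-p/3)/3 = -p/9)
E(D) = 2 + D (E(D) = D + 2 = 2 + D)
w = -127/9 ≈ -14.111
E(1)*A(-8, -6) + w = (2 + 1)*(-⅑*(-8)) - 127/9 = 3*(8/9) - 127/9 = 8/3 - 127/9 = -103/9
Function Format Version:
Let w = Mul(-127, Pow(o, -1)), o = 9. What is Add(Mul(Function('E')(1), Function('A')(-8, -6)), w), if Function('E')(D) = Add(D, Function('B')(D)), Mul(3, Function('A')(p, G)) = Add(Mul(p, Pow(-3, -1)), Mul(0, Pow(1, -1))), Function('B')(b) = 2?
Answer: Rational(-103, 9) ≈ -11.444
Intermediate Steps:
Function('A')(p, G) = Mul(Rational(-1, 9), p) (Function('A')(p, G) = Mul(Rational(1, 3), Add(Mul(p, Pow(-3, -1)), Mul(0, Pow(1, -1)))) = Mul(Rational(1, 3), Add(Mul(p, Rational(-1, 3)), Mul(0, 1))) = Mul(Rational(1, 3), Add(Mul(Rational(-1, 3), p), 0)) = Mul(Rational(1, 3), Mul(Rational(-1, 3), p)) = Mul(Rational(-1, 9), p))
Function('E')(D) = Add(2, D) (Function('E')(D) = Add(D, 2) = Add(2, D))
w = Rational(-127, 9) (w = Mul(-127, Pow(9, -1)) = Mul(-127, Rational(1, 9)) = Rational(-127, 9) ≈ -14.111)
Add(Mul(Function('E')(1), Function('A')(-8, -6)), w) = Add(Mul(Add(2, 1), Mul(Rational(-1, 9), -8)), Rational(-127, 9)) = Add(Mul(3, Rational(8, 9)), Rational(-127, 9)) = Add(Rational(8, 3), Rational(-127, 9)) = Rational(-103, 9)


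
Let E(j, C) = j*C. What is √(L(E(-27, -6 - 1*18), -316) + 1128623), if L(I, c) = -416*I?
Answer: √859055 ≈ 926.85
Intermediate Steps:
E(j, C) = C*j
√(L(E(-27, -6 - 1*18), -316) + 1128623) = √(-416*(-6 - 1*18)*(-27) + 1128623) = √(-416*(-6 - 18)*(-27) + 1128623) = √(-(-9984)*(-27) + 1128623) = √(-416*648 + 1128623) = √(-269568 + 1128623) = √859055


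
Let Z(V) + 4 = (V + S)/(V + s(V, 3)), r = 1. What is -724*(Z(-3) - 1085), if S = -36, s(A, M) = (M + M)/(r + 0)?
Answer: 797848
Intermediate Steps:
s(A, M) = 2*M (s(A, M) = (M + M)/(1 + 0) = (2*M)/1 = (2*M)*1 = 2*M)
Z(V) = -4 + (-36 + V)/(6 + V) (Z(V) = -4 + (V - 36)/(V + 2*3) = -4 + (-36 + V)/(V + 6) = -4 + (-36 + V)/(6 + V))
-724*(Z(-3) - 1085) = -724*(3*(-20 - 1*(-3))/(6 - 3) - 1085) = -724*(3*(-20 + 3)/3 - 1085) = -724*(3*(⅓)*(-17) - 1085) = -724*(-17 - 1085) = -724*(-1102) = 797848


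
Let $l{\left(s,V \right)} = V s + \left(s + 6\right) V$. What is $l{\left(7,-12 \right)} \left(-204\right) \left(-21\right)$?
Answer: $-1028160$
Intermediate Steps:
$l{\left(s,V \right)} = V s + V \left(6 + s\right)$ ($l{\left(s,V \right)} = V s + \left(6 + s\right) V = V s + V \left(6 + s\right)$)
$l{\left(7,-12 \right)} \left(-204\right) \left(-21\right) = 2 \left(-12\right) \left(3 + 7\right) \left(-204\right) \left(-21\right) = 2 \left(-12\right) 10 \left(-204\right) \left(-21\right) = \left(-240\right) \left(-204\right) \left(-21\right) = 48960 \left(-21\right) = -1028160$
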